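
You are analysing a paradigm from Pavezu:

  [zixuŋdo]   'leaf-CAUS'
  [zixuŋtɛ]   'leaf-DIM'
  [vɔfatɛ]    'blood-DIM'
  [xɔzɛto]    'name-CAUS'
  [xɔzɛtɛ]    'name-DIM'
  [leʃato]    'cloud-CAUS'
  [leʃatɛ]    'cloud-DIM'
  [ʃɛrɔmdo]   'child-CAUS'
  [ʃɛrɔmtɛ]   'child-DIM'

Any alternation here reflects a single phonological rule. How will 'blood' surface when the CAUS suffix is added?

The CAUS morpheme has two allomorphs, [-do] and [-to].
By contrast the DIM suffix keeps its initial [t] throughout — that segment must be underlying.
So the underlying form is /-do/, and voiced stops become voiceless after a vowel.
After 'blood', which ends in a vowel, the suffix surfaces as [-to], giving [vɔfato].

[vɔfato]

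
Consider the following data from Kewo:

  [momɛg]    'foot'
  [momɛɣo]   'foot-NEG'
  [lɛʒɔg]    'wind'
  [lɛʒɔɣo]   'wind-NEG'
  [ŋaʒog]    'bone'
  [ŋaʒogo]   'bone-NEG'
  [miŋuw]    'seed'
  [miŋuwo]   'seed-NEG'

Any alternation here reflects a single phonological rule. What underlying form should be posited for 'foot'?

/momɛɣ/

'foot' shows [g] ~ [ɣ] at the end of the stem ([momɛg] vs [momɛɣo]).
The stem 'bone' ([ŋaʒog], [ŋaʒogo]) shows [g] unchanged in both environments, so [g] cannot be basic with [ɣ] derived before the NEG suffix.
The alternation reflects word-final hardening: voiced fricatives become stops word-finally. /ɣ/ is underlying.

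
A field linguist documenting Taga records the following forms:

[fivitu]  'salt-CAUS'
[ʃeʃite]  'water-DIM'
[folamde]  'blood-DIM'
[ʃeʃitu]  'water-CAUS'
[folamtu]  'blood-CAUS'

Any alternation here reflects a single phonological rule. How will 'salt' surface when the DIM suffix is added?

The DIM suffix surfaces as [-de] and [-te], depending on the final segment of the stem.
By contrast the CAUS suffix keeps its initial [t] throughout — that segment must be underlying.
So the underlying form is /-de/, and voiced stops become voiceless after a vowel.
After 'salt', which ends in a vowel, the suffix surfaces as [-te], giving [fivite].

[fivite]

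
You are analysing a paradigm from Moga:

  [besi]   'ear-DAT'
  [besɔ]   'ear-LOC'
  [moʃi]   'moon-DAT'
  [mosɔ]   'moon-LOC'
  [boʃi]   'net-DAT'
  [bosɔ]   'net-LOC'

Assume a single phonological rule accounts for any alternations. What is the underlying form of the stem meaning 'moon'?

/moʃ/

The root 'moon' surfaces as [moʃi] and [mosɔ], with a stem-final [ʃ] ~ [s] alternation.
Compare 'ear', with invariant [s] in [besi] and [besɔ]: an analysis with underlying /s/ and a rule producing [ʃ] before the DAT suffix would wrongly predict alternation here too.
Therefore /ʃ/ is basic and [s] is derived by depalatalization (palato-alveolar /ʃ/ becomes [s] when no front vowel follows).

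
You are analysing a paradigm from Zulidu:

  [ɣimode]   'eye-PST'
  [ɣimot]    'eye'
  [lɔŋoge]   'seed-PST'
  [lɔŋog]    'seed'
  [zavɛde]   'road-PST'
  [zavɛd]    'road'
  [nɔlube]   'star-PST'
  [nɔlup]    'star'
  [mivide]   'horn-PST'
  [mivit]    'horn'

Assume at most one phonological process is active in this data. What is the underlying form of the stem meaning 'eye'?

/ɣimot/

The root 'eye' surfaces as [ɣimode] and [ɣimot], with a stem-final [d] ~ [t] alternation.
Compare 'road', with invariant [d] in [zavɛde] and [zavɛd]: an analysis with underlying /d/ and a rule producing [t] in isolation would wrongly predict alternation here too.
So /t/ is underlying, and a rule of intervocalic voicing — voiceless stops become voiced between vowels — gives [d].
The underlying form of 'eye' is therefore /ɣimot/.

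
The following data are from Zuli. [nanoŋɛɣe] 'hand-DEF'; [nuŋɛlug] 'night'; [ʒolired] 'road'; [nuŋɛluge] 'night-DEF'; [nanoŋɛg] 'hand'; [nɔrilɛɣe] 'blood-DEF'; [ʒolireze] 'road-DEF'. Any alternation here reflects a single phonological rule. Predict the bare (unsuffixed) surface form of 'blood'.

'hand' shows [ɣ] ~ [g] at the end of the stem ([nanoŋɛɣe] vs [nanoŋɛg]).
But 'night' keeps [g] in both environments ([nuŋɛluge], [nuŋɛlug]), so there is no rule changing /g/ to [ɣ] before the DEF suffix.
The underlying segment must be /ɣ/; voiced fricatives become stops word-finally, yielding [g] there.
From [nɔrilɛɣe] the stem 'blood' is /nɔrilɛɣ/; word-finally this yields [nɔrilɛg].

[nɔrilɛg]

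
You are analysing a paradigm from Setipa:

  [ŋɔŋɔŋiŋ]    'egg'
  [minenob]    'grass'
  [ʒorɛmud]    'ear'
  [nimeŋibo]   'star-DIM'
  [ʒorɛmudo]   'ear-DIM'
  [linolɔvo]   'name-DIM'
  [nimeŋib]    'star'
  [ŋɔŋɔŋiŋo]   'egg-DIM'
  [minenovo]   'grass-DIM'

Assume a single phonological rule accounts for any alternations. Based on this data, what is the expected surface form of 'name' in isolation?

[linolɔb]

In [minenovo] and [minenob] the final segment of 'grass' alternates: [v] ~ [b].
The stem 'star' ([nimeŋibo], [nimeŋib]) shows [b] unchanged in both environments, so [b] cannot be basic with [v] derived before the DIM suffix.
The underlying segment must be /v/; voiced fricatives become stops word-finally, yielding [b] there.
From [linolɔvo] the stem 'name' is /linolɔv/; word-finally this yields [linolɔb].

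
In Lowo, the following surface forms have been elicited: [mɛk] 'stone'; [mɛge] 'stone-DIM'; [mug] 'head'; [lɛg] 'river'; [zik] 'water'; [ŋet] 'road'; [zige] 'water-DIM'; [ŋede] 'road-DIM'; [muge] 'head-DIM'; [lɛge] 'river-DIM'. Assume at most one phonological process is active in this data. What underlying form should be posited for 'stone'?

/mɛk/

The root 'stone' surfaces as [mɛge] and [mɛk], with a stem-final [g] ~ [k] alternation.
If /g/ were underlying and a rule turned it into [k] in isolation, 'river' would also alternate; but it has [g] in both [lɛge] and [lɛg].
So /k/ is underlying, and a rule of intervocalic voicing — voiceless stops become voiced between vowels — gives [g].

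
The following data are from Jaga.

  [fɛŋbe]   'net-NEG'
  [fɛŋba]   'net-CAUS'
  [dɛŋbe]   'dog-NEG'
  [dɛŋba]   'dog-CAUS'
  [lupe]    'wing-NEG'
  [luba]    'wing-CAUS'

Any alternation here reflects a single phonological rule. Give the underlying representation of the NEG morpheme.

/-pe/

The NEG morpheme has two allomorphs, [-be] and [-pe].
By contrast the CAUS suffix keeps its initial [b] throughout — that segment must be underlying.
So the underlying form is /-pe/, and voiceless stops become voiced after a nasal.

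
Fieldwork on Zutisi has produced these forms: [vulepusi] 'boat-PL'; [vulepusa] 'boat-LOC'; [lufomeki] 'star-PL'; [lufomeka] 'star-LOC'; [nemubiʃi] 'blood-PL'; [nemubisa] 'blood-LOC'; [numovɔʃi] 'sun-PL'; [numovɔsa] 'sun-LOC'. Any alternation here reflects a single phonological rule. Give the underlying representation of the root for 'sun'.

The stem for 'sun' ends in [ʃ] in [numovɔʃi] but [s] in [numovɔsa].
Compare 'boat', with invariant [s] in [vulepusi] and [vulepusa]: an analysis with underlying /s/ and a rule producing [ʃ] before the PL suffix would wrongly predict alternation here too.
The alternation reflects depalatalization: palato-alveolar /ʃ/ becomes [s] when no front vowel follows. /ʃ/ is underlying.

/numovɔʃ/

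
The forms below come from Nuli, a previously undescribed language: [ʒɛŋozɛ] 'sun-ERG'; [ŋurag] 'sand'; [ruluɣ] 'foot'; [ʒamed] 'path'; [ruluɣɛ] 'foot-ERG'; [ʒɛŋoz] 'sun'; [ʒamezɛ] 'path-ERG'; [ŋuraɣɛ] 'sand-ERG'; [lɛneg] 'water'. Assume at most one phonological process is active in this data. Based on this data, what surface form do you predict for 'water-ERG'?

[lɛneɣɛ]

'sand' shows [g] ~ [ɣ] at the end of the stem ([ŋurag] vs [ŋuraɣɛ]).
Compare 'foot', with invariant [ɣ] in [ruluɣ] and [ruluɣɛ]: an analysis with underlying /ɣ/ and a rule producing [g] in isolation would wrongly predict alternation here too.
So /g/ is underlying, and a rule of intervocalic spirantization — voiced stops become fricatives between vowels — gives [ɣ].
From [lɛneg] the stem 'water' is /lɛneg/; between vowels this yields [lɛneɣɛ].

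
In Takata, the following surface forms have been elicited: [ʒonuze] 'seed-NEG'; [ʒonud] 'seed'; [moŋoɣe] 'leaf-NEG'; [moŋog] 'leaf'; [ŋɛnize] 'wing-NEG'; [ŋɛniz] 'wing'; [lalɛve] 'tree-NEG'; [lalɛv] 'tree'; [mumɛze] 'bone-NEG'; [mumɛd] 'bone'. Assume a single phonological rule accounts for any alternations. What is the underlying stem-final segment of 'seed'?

/d/

The root 'seed' surfaces as [ʒonuze] and [ʒonud], with a stem-final [z] ~ [d] alternation.
If /z/ were underlying and a rule turned it into [d] in isolation, 'wing' would also alternate; but it has [z] in both [ŋɛnize] and [ŋɛniz].
So /d/ is underlying, and a rule of intervocalic spirantization — voiced stops become fricatives between vowels — gives [z].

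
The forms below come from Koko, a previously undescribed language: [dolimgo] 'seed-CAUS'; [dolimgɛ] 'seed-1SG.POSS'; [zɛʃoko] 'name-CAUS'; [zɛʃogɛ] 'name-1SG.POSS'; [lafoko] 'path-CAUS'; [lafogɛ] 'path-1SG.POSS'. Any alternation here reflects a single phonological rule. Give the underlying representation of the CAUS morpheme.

The CAUS suffix surfaces as [-go] and [-ko], depending on the final segment of the stem.
By contrast the 1SG.POSS suffix keeps its initial [g] throughout — that segment must be underlying.
So the underlying form is /-ko/, and voiceless stops become voiced after a nasal.

/-ko/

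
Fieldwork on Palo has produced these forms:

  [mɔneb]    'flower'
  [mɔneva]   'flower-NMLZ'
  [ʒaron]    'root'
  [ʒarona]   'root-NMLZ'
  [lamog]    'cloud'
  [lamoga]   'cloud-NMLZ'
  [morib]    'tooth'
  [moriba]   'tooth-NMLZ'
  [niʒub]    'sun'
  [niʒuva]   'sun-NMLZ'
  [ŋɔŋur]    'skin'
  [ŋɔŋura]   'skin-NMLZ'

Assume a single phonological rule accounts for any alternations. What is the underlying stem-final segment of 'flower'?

The stem for 'flower' ends in [b] in [mɔneb] but [v] in [mɔneva].
But 'tooth' keeps [b] in both environments ([morib], [moriba]), so there is no rule changing /b/ to [v] before the NMLZ suffix.
The alternation reflects word-final hardening: voiced fricatives become stops word-finally. /v/ is underlying.

/v/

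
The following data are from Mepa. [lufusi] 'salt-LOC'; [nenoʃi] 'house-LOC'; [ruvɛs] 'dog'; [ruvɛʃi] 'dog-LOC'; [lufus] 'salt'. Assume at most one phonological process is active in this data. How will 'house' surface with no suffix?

[nenos]

The stem for 'dog' ends in [ʃ] in [ruvɛʃi] but [s] in [ruvɛs].
If /s/ were underlying and a rule turned it into [ʃ] before the LOC suffix, 'salt' would also alternate; but it has [s] in both [lufusi] and [lufus].
So /ʃ/ is underlying, and a rule of depalatalization — palato-alveolar /ʃ/ becomes [s] when no front vowel follows — gives [s].
From [nenoʃi] the stem 'house' is /nenoʃ/; when no front vowel follows this yields [nenos].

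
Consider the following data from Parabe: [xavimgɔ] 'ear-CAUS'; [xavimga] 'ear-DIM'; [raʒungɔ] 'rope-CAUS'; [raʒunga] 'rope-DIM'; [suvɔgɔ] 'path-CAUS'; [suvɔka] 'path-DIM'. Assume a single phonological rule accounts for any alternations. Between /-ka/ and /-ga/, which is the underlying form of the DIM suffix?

/-ka/

The DIM morpheme has two allomorphs, [-ga] and [-ka].
The CAUS suffix, which begins with [g], is invariant after every stem; so [g] is not altered by any rule here.
The DIM suffix is therefore /-ka/ underlyingly, with post-nasal voicing: voiceless stops become voiced after a nasal.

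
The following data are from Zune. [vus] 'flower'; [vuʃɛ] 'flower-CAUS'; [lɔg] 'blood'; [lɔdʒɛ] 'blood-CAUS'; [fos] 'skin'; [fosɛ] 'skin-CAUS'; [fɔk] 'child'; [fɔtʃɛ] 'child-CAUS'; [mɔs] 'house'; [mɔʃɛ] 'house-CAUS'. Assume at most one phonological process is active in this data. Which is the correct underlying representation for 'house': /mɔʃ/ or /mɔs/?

/mɔʃ/

The stem for 'house' ends in [s] in [mɔs] but [ʃ] in [mɔʃɛ].
But 'skin' keeps [s] in both environments ([fos], [fosɛ]), so there is no rule changing /s/ to [ʃ] before the CAUS suffix.
The alternation reflects depalatalization: palato-alveolar /tʃ/, /dʒ/ and /ʃ/ become [k], [g] and [s] when no front vowel follows. /ʃ/ is underlying.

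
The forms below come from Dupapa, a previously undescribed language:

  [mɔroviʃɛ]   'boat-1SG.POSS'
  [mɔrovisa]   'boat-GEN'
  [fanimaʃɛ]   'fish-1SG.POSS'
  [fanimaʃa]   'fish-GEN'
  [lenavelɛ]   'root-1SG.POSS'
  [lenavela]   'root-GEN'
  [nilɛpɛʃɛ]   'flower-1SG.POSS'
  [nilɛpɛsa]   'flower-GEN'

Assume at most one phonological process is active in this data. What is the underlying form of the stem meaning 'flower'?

/nilɛpɛs/

The root 'flower' surfaces as [nilɛpɛʃɛ] and [nilɛpɛsa], with a stem-final [ʃ] ~ [s] alternation.
The stem 'fish' ([fanimaʃɛ], [fanimaʃa]) shows [ʃ] unchanged in both environments, so [ʃ] cannot be basic with [s] derived before the GEN suffix.
So /s/ is underlying, and a rule of palatalization before a front vowel — /s/ becomes palato-alveolar [ʃ] before a front vowel — gives [ʃ].
So 'flower' = /nilɛpɛs/.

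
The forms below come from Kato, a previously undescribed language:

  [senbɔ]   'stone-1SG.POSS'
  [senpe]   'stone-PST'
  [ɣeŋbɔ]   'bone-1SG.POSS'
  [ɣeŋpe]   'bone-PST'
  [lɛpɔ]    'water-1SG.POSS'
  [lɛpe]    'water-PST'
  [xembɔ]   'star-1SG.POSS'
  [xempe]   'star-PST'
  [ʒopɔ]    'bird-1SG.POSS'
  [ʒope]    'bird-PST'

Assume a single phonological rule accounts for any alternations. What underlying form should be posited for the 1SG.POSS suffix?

The 1SG.POSS morpheme has two allomorphs, [-bɔ] and [-pɔ].
By contrast the PST suffix keeps its initial [p] throughout — that segment must be underlying.
The 1SG.POSS suffix is therefore /-bɔ/ underlyingly, with post-vocalic devoicing: voiced stops become voiceless after a vowel.

/-bɔ/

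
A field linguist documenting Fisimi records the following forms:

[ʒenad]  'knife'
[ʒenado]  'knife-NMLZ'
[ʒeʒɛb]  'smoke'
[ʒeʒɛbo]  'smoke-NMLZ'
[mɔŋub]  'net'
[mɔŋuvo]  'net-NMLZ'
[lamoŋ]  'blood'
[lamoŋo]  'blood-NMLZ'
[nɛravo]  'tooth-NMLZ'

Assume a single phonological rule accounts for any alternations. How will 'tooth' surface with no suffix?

[nɛrab]

'net' shows [b] ~ [v] at the end of the stem ([mɔŋub] vs [mɔŋuvo]).
But 'smoke' keeps [b] in both environments ([ʒeʒɛb], [ʒeʒɛbo]), so there is no rule changing /b/ to [v] before the NMLZ suffix.
The alternation reflects word-final hardening: voiced fricatives become stops word-finally. /v/ is underlying.
The one attested form of 'tooth', [nɛravo], shows underlying /nɛrav/. Applying the same rule word-finally gives [nɛrab].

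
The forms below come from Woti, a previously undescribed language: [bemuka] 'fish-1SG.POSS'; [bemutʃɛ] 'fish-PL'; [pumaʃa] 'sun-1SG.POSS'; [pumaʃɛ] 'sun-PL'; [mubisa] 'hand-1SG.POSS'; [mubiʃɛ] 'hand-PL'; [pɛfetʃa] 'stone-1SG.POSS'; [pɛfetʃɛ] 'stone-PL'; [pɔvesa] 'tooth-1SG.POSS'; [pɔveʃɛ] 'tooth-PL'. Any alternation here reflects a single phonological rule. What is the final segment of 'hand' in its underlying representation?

/s/

In [mubisa] and [mubiʃɛ] the final segment of 'hand' alternates: [s] ~ [ʃ].
But 'sun' keeps [ʃ] in both environments ([pumaʃa], [pumaʃɛ]), so there is no rule changing /ʃ/ to [s] before the 1SG.POSS suffix.
So /s/ is underlying, and a rule of palatalization before a front vowel — /k/ and /s/ become palato-alveolar [tʃ] and [ʃ] before a front vowel — gives [ʃ].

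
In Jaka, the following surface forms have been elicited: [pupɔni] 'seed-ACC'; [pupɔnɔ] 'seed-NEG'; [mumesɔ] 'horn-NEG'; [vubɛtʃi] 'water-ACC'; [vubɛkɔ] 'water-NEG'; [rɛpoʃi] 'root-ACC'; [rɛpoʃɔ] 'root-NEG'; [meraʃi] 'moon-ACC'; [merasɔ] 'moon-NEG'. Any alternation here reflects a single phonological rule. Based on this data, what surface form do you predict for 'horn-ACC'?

[mumeʃi]

The root 'moon' surfaces as [meraʃi] and [merasɔ], with a stem-final [ʃ] ~ [s] alternation.
Compare 'root', with invariant [ʃ] in [rɛpoʃi] and [rɛpoʃɔ]: an analysis with underlying /ʃ/ and a rule producing [s] before the NEG suffix would wrongly predict alternation here too.
So /s/ is underlying, and a rule of palatalization before a front vowel — /k/ and /s/ become palato-alveolar [tʃ] and [ʃ] before a front vowel — gives [ʃ].
The one attested form of 'horn', [mumesɔ], shows underlying /mumes/. Applying the same rule before a front vowel gives [mumeʃi].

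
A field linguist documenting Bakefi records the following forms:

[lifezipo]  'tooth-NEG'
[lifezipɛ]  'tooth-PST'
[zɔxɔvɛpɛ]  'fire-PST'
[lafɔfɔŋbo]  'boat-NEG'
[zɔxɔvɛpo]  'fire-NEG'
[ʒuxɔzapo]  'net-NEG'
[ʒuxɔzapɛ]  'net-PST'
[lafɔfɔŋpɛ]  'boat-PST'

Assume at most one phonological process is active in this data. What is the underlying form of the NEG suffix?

/-bo/

The NEG morpheme has two allomorphs, [-bo] and [-po].
By contrast the PST suffix keeps its initial [p] throughout — that segment must be underlying.
The NEG suffix is therefore /-bo/ underlyingly, with post-vocalic devoicing: voiced stops become voiceless after a vowel.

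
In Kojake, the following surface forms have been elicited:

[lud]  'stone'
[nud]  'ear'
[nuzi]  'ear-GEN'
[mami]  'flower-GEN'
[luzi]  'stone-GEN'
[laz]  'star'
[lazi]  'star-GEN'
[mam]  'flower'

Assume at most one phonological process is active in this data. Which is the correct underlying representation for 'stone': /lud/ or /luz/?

/lud/

'stone' shows [z] ~ [d] at the end of the stem ([luzi] vs [lud]).
The stem 'star' ([lazi], [laz]) shows [z] unchanged in both environments, so [z] cannot be basic with [d] derived in isolation.
So /d/ is underlying, and a rule of intervocalic spirantization — voiced stops become fricatives between vowels — gives [z].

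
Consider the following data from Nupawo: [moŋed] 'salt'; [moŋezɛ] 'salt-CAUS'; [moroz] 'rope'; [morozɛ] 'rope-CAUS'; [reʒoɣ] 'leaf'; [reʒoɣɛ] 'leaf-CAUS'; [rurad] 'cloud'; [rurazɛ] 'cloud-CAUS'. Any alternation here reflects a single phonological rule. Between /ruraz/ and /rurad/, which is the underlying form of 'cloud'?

/rurad/

The stem for 'cloud' ends in [d] in [rurad] but [z] in [rurazɛ].
Compare 'rope', with invariant [z] in [moroz] and [morozɛ]: an analysis with underlying /z/ and a rule producing [d] in isolation would wrongly predict alternation here too.
The alternation reflects intervocalic spirantization: voiced stops become fricatives between vowels. /d/ is underlying.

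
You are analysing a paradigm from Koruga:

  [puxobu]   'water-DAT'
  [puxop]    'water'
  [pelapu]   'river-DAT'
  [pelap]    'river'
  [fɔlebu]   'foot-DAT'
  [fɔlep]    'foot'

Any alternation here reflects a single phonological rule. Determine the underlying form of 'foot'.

/fɔleb/

The root 'foot' surfaces as [fɔlebu] and [fɔlep], with a stem-final [b] ~ [p] alternation.
But 'river' keeps [p] in both environments ([pelapu], [pelap]), so there is no rule changing /p/ to [b] before the DAT suffix.
The underlying segment must be /b/; voiced obstruents become voiceless word-finally, yielding [p] there.
So 'foot' = /fɔleb/.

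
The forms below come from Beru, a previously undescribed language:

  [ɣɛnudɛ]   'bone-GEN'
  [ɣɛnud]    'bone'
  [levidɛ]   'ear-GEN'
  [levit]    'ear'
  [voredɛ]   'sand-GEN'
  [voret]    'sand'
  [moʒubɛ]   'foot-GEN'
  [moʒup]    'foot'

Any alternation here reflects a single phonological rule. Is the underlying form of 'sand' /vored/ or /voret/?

'sand' shows [d] ~ [t] at the end of the stem ([voredɛ] vs [voret]).
If /d/ were underlying and a rule turned it into [t] in isolation, 'bone' would also alternate; but it has [d] in both [ɣɛnudɛ] and [ɣɛnud].
The underlying segment must be /t/; voiceless stops become voiced between vowels, yielding [d] there.

/voret/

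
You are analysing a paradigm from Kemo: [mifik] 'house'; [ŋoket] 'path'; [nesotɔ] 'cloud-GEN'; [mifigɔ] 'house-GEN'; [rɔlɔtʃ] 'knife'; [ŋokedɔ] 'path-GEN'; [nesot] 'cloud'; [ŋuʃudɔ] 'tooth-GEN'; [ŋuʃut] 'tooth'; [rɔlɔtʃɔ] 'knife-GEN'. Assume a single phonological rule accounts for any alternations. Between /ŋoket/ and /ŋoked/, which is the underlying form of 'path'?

/ŋoked/

'path' shows [t] ~ [d] at the end of the stem ([ŋoket] vs [ŋokedɔ]).
Compare 'cloud', with invariant [t] in [nesot] and [nesotɔ]: an analysis with underlying /t/ and a rule producing [d] before the GEN suffix would wrongly predict alternation here too.
The underlying segment must be /d/; voiced obstruents become voiceless word-finally, yielding [t] there.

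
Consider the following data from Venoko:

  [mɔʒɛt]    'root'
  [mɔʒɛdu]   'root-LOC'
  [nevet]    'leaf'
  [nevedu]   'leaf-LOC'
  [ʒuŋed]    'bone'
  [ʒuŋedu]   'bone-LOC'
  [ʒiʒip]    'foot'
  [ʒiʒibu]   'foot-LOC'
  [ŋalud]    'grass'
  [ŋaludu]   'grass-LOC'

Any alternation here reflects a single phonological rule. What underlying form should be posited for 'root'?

The root 'root' surfaces as [mɔʒɛt] and [mɔʒɛdu], with a stem-final [t] ~ [d] alternation.
Compare 'bone', with invariant [d] in [ʒuŋed] and [ʒuŋedu]: an analysis with underlying /d/ and a rule producing [t] in isolation would wrongly predict alternation here too.
The underlying segment must be /t/; voiceless stops become voiced between vowels, yielding [d] there.

/mɔʒɛt/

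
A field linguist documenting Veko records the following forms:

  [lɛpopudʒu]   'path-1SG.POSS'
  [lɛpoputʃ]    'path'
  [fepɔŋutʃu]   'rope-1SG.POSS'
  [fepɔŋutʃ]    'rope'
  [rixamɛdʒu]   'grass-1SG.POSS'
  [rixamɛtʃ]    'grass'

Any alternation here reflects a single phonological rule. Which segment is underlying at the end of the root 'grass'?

The root 'grass' surfaces as [rixamɛdʒu] and [rixamɛtʃ], with a stem-final [dʒ] ~ [tʃ] alternation.
The stem 'rope' ([fepɔŋutʃu], [fepɔŋutʃ]) shows [tʃ] unchanged in both environments, so [tʃ] cannot be basic with [dʒ] derived before the 1SG.POSS suffix.
Therefore /dʒ/ is basic and [tʃ] is derived by word-final obstruent devoicing (voiced obstruents become voiceless word-finally).

/dʒ/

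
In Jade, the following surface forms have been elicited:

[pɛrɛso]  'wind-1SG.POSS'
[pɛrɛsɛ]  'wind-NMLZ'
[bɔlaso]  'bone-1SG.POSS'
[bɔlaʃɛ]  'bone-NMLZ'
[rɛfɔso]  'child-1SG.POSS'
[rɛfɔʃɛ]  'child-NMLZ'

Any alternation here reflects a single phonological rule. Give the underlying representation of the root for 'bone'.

/bɔlaʃ/

The stem for 'bone' ends in [s] in [bɔlaso] but [ʃ] in [bɔlaʃɛ].
The stem 'wind' ([pɛrɛso], [pɛrɛsɛ]) shows [s] unchanged in both environments, so [s] cannot be basic with [ʃ] derived before the NMLZ suffix.
The alternation reflects depalatalization: palato-alveolar /ʃ/ becomes [s] when no front vowel follows. /ʃ/ is underlying.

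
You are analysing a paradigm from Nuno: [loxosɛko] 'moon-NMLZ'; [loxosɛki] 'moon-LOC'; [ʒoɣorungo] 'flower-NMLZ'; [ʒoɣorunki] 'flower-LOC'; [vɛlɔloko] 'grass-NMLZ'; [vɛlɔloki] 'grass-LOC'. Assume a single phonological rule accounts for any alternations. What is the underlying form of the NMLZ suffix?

The NMLZ suffix surfaces as [-go] and [-ko], depending on the final segment of the stem.
By contrast the LOC suffix keeps its initial [k] throughout — that segment must be underlying.
So the underlying form is /-go/, and voiced stops become voiceless after a vowel.

/-go/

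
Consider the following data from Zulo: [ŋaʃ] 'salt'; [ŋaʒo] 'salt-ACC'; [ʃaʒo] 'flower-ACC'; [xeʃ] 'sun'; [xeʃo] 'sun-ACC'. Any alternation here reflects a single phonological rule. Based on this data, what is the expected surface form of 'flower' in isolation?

The stem for 'salt' ends in [ʃ] in [ŋaʃ] but [ʒ] in [ŋaʒo].
The stem 'sun' ([xeʃ], [xeʃo]) shows [ʃ] unchanged in both environments, so [ʃ] cannot be basic with [ʒ] derived before the ACC suffix.
Therefore /ʒ/ is basic and [ʃ] is derived by word-final obstruent devoicing (voiced obstruents become voiceless word-finally).
From [ʃaʒo] the stem 'flower' is /ʃaʒ/; word-finally this yields [ʃaʃ].

[ʃaʃ]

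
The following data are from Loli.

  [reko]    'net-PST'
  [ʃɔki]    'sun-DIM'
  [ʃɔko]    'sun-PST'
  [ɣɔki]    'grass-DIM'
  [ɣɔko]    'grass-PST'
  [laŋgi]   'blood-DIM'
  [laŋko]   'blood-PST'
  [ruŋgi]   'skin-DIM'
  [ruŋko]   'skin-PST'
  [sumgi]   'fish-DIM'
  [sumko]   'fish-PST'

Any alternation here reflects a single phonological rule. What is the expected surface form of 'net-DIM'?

The DIM morpheme has two allomorphs, [-gi] and [-ki].
The PST suffix, which begins with [k], is invariant after every stem; so [k] is not altered by any rule here.
So the underlying form is /-gi/, and voiced stops become voiceless after a vowel.
After 'net', which ends in a vowel, the suffix surfaces as [-ki], giving [reki].

[reki]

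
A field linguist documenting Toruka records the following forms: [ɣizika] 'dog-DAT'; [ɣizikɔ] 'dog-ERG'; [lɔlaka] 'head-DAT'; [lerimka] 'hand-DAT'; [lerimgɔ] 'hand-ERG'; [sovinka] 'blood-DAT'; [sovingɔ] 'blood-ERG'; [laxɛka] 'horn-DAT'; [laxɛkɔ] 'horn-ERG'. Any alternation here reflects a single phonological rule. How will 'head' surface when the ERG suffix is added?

The ERG suffix surfaces as [-gɔ] and [-kɔ], depending on the final segment of the stem.
The DAT suffix, which begins with [k], is invariant after every stem; so [k] is not altered by any rule here.
The ERG suffix is therefore /-gɔ/ underlyingly, with post-vocalic devoicing: voiced stops become voiceless after a vowel.
After 'head', which ends in a vowel, the suffix surfaces as [-kɔ], giving [lɔlakɔ].

[lɔlakɔ]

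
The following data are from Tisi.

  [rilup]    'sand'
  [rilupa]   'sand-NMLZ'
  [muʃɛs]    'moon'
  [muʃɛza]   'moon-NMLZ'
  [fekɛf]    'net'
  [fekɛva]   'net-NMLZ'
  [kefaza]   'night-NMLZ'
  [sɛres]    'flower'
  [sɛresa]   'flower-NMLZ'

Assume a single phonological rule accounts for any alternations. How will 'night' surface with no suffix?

[kefas]

The root 'moon' surfaces as [muʃɛs] and [muʃɛza], with a stem-final [s] ~ [z] alternation.
Compare 'flower', with invariant [s] in [sɛres] and [sɛresa]: an analysis with underlying /s/ and a rule producing [z] before the NMLZ suffix would wrongly predict alternation here too.
The underlying segment must be /z/; voiced obstruents become voiceless word-finally, yielding [s] there.
From [kefaza] the stem 'night' is /kefaz/; word-finally this yields [kefas].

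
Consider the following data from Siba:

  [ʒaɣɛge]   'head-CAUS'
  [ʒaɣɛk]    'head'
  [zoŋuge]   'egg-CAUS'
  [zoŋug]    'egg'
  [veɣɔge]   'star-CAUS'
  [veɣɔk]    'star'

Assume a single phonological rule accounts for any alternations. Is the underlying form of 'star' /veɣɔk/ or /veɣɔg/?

In [veɣɔge] and [veɣɔk] the final segment of 'star' alternates: [g] ~ [k].
If /g/ were underlying and a rule turned it into [k] in isolation, 'egg' would also alternate; but it has [g] in both [zoŋuge] and [zoŋug].
The alternation reflects intervocalic voicing: voiceless stops become voiced between vowels. /k/ is underlying.

/veɣɔk/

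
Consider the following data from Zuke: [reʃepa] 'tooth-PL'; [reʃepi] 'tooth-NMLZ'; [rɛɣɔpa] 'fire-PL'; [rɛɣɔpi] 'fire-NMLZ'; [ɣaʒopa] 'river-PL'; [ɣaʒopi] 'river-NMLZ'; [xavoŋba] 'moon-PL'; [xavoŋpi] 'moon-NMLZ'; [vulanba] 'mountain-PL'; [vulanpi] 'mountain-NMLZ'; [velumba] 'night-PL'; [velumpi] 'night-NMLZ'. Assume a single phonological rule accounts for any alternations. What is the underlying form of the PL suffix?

The PL suffix surfaces as [-ba] and [-pa], depending on the final segment of the stem.
The NMLZ suffix, which begins with [p], is invariant after every stem; so [p] is not altered by any rule here.
The PL suffix is therefore /-ba/ underlyingly, with post-vocalic devoicing: voiced stops become voiceless after a vowel.

/-ba/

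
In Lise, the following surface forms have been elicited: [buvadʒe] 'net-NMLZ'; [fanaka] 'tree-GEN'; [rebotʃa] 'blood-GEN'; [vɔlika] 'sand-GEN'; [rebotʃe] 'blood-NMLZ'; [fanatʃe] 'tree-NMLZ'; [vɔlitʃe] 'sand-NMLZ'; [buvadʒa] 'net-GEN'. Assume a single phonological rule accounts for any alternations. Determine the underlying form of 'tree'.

/fanak/

In [fanatʃe] and [fanaka] the final segment of 'tree' alternates: [tʃ] ~ [k].
The stem 'blood' ([rebotʃe], [rebotʃa]) shows [tʃ] unchanged in both environments, so [tʃ] cannot be basic with [k] derived before the GEN suffix.
Therefore /k/ is basic and [tʃ] is derived by palatalization before a front vowel (/k/ becomes palato-alveolar [tʃ] before a front vowel).
So 'tree' = /fanak/.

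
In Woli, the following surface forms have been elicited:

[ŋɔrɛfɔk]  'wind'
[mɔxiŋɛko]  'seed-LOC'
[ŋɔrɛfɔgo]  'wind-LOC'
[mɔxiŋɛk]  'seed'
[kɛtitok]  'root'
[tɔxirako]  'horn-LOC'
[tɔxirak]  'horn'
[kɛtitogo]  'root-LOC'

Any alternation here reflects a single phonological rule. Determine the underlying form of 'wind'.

/ŋɔrɛfɔg/

'wind' shows [k] ~ [g] at the end of the stem ([ŋɔrɛfɔk] vs [ŋɔrɛfɔgo]).
Compare 'seed', with invariant [k] in [mɔxiŋɛk] and [mɔxiŋɛko]: an analysis with underlying /k/ and a rule producing [g] before the LOC suffix would wrongly predict alternation here too.
Therefore /g/ is basic and [k] is derived by word-final obstruent devoicing (voiced obstruents become voiceless word-finally).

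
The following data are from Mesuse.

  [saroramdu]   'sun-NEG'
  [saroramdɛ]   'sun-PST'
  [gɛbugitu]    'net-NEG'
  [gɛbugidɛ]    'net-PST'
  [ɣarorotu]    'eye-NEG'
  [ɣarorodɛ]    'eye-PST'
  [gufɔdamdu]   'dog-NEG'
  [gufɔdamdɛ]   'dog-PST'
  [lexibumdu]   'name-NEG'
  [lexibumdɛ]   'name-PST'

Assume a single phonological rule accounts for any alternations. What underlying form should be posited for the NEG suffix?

/-tu/

The NEG morpheme has two allomorphs, [-du] and [-tu].
By contrast the PST suffix keeps its initial [d] throughout — that segment must be underlying.
So the underlying form is /-tu/, and voiceless stops become voiced after a nasal.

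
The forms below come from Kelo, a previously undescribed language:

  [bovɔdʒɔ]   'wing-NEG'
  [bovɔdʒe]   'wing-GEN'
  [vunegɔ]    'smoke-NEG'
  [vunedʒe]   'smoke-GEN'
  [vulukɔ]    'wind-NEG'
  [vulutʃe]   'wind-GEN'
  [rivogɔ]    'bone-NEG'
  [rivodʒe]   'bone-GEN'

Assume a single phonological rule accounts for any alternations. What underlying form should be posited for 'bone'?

In [rivogɔ] and [rivodʒe] the final segment of 'bone' alternates: [g] ~ [dʒ].
Compare 'wing', with invariant [dʒ] in [bovɔdʒɔ] and [bovɔdʒe]: an analysis with underlying /dʒ/ and a rule producing [g] before the NEG suffix would wrongly predict alternation here too.
The alternation reflects palatalization before a front vowel: /k/ and /g/ become palato-alveolar [tʃ] and [dʒ] before a front vowel. /g/ is underlying.

/rivog/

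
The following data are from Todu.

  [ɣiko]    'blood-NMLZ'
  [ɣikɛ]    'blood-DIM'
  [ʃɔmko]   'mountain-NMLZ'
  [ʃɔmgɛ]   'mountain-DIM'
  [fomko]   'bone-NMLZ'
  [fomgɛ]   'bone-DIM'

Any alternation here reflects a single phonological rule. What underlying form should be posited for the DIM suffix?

/-gɛ/

The DIM suffix surfaces as [-gɛ] and [-kɛ], depending on the final segment of the stem.
The NMLZ suffix, which begins with [k], is invariant after every stem; so [k] is not altered by any rule here.
The DIM suffix is therefore /-gɛ/ underlyingly, with post-vocalic devoicing: voiced stops become voiceless after a vowel.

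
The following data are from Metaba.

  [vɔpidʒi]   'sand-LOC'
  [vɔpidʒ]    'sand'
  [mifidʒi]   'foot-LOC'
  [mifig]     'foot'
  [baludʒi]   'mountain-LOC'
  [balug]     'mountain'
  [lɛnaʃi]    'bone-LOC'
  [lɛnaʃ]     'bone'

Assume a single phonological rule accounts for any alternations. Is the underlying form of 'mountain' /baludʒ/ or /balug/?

The root 'mountain' surfaces as [baludʒi] and [balug], with a stem-final [dʒ] ~ [g] alternation.
But 'sand' keeps [dʒ] in both environments ([vɔpidʒi], [vɔpidʒ]), so there is no rule changing /dʒ/ to [g] in isolation.
The alternation reflects palatalization before a front vowel: /g/ becomes palato-alveolar [dʒ] before a front vowel. /g/ is underlying.

/balug/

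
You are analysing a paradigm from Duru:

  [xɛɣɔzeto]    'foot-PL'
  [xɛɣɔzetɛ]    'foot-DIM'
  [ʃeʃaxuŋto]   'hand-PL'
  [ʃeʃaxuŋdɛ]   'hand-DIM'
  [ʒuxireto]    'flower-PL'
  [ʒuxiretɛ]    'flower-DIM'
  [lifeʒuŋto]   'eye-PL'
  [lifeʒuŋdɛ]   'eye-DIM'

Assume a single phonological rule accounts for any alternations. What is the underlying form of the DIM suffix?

/-dɛ/

The DIM morpheme has two allomorphs, [-dɛ] and [-tɛ].
The PL suffix, which begins with [t], is invariant after every stem; so [t] is not altered by any rule here.
The DIM suffix is therefore /-dɛ/ underlyingly, with post-vocalic devoicing: voiced stops become voiceless after a vowel.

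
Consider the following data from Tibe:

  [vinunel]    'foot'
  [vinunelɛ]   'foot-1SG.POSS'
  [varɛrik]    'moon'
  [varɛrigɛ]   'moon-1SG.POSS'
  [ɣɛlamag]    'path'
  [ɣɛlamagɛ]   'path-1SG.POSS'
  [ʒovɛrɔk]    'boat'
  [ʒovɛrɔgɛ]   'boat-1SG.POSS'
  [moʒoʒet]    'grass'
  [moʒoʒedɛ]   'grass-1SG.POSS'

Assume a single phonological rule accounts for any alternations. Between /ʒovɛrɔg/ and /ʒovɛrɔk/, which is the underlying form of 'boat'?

'boat' shows [k] ~ [g] at the end of the stem ([ʒovɛrɔk] vs [ʒovɛrɔgɛ]).
Compare 'path', with invariant [g] in [ɣɛlamag] and [ɣɛlamagɛ]: an analysis with underlying /g/ and a rule producing [k] in isolation would wrongly predict alternation here too.
Therefore /k/ is basic and [g] is derived by intervocalic voicing (voiceless stops become voiced between vowels).

/ʒovɛrɔk/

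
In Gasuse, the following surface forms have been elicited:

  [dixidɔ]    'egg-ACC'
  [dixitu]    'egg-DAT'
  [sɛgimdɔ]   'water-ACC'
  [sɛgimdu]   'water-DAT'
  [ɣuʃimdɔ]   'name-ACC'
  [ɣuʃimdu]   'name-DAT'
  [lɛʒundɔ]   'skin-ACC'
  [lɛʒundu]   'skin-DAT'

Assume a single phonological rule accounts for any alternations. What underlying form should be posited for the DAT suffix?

/-tu/

The DAT morpheme has two allomorphs, [-du] and [-tu].
The ACC suffix, which begins with [d], is invariant after every stem; so [d] is not altered by any rule here.
So the underlying form is /-tu/, and voiceless stops become voiced after a nasal.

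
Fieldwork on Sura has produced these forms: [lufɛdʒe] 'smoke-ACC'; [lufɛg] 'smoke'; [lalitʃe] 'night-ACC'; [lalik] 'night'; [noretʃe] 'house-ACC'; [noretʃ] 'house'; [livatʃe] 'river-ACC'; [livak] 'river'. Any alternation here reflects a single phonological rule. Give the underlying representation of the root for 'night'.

/lalik/

In [lalitʃe] and [lalik] the final segment of 'night' alternates: [tʃ] ~ [k].
The stem 'house' ([noretʃe], [noretʃ]) shows [tʃ] unchanged in both environments, so [tʃ] cannot be basic with [k] derived in isolation.
The underlying segment must be /k/; /k/ and /g/ become palato-alveolar [tʃ] and [dʒ] before a front vowel, yielding [tʃ] there.
Hence 'night' is /lalik/ underlyingly.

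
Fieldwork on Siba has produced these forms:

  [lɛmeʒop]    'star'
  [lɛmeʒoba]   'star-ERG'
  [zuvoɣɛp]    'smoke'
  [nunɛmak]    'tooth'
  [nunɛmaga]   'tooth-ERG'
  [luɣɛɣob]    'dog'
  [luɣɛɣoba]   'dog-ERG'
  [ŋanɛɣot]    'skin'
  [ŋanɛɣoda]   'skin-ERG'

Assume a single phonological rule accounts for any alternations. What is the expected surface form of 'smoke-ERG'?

[zuvoɣɛba]

The stem for 'star' ends in [p] in [lɛmeʒop] but [b] in [lɛmeʒoba].
Compare 'dog', with invariant [b] in [luɣɛɣob] and [luɣɛɣoba]: an analysis with underlying /b/ and a rule producing [p] in isolation would wrongly predict alternation here too.
So /p/ is underlying, and a rule of intervocalic voicing — voiceless stops become voiced between vowels — gives [b].
From [zuvoɣɛp] the stem 'smoke' is /zuvoɣɛp/; between vowels this yields [zuvoɣɛba].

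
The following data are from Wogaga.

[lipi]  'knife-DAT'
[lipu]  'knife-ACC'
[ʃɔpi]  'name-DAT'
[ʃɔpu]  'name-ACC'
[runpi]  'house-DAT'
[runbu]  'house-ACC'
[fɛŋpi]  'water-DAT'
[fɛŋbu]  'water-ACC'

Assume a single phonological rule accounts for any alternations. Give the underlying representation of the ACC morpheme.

/-bu/

The ACC morpheme has two allomorphs, [-bu] and [-pu].
By contrast the DAT suffix keeps its initial [p] throughout — that segment must be underlying.
The ACC suffix is therefore /-bu/ underlyingly, with post-vocalic devoicing: voiced stops become voiceless after a vowel.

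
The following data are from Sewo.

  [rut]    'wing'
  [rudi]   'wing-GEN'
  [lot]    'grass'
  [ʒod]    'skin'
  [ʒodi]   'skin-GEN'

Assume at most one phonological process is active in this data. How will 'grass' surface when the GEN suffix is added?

[lodi]

In [rut] and [rudi] the final segment of 'wing' alternates: [t] ~ [d].
If /d/ were underlying and a rule turned it into [t] in isolation, 'skin' would also alternate; but it has [d] in both [ʒod] and [ʒodi].
The alternation reflects intervocalic voicing: voiceless stops become voiced between vowels. /t/ is underlying.
From [lot] the stem 'grass' is /lot/; between vowels this yields [lodi].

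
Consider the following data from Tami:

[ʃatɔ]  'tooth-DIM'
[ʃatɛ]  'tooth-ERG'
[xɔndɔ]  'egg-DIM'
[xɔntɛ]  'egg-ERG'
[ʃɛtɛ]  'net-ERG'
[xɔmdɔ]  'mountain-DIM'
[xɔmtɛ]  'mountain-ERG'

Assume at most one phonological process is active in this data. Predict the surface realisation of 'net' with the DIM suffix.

The DIM morpheme has two allomorphs, [-dɔ] and [-tɔ].
The ERG suffix, which begins with [t], is invariant after every stem; so [t] is not altered by any rule here.
So the underlying form is /-dɔ/, and voiced stops become voiceless after a vowel.
After 'net', which ends in a vowel, the suffix surfaces as [-tɔ], giving [ʃɛtɔ].

[ʃɛtɔ]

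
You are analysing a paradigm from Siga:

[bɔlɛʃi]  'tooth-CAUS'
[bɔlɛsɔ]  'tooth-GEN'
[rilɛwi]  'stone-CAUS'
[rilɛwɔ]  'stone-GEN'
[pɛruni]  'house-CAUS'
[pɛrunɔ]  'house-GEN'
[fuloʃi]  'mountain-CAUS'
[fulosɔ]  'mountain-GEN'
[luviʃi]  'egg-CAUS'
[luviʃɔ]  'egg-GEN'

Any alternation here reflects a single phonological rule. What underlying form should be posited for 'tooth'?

/bɔlɛs/

The root 'tooth' surfaces as [bɔlɛʃi] and [bɔlɛsɔ], with a stem-final [ʃ] ~ [s] alternation.
Compare 'egg', with invariant [ʃ] in [luviʃi] and [luviʃɔ]: an analysis with underlying /ʃ/ and a rule producing [s] before the GEN suffix would wrongly predict alternation here too.
So /s/ is underlying, and a rule of palatalization before a front vowel — /s/ becomes palato-alveolar [ʃ] before a front vowel — gives [ʃ].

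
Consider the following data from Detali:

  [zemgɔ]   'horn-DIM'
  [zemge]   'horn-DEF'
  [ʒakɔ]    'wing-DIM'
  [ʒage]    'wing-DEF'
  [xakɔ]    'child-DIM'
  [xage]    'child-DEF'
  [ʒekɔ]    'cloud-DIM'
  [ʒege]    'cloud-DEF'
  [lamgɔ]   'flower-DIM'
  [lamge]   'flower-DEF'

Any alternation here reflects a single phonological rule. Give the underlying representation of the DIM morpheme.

/-kɔ/

The DIM morpheme has two allomorphs, [-gɔ] and [-kɔ].
The DEF suffix, which begins with [g], is invariant after every stem; so [g] is not altered by any rule here.
The DIM suffix is therefore /-kɔ/ underlyingly, with post-nasal voicing: voiceless stops become voiced after a nasal.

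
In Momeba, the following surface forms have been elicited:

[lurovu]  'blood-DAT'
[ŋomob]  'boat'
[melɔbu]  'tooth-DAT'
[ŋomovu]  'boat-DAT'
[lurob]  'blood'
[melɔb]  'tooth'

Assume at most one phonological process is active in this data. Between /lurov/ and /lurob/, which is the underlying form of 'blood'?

The stem for 'blood' ends in [b] in [lurob] but [v] in [lurovu].
The stem 'tooth' ([melɔb], [melɔbu]) shows [b] unchanged in both environments, so [b] cannot be basic with [v] derived before the DAT suffix.
The alternation reflects word-final hardening: voiced fricatives become stops word-finally. /v/ is underlying.

/lurov/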